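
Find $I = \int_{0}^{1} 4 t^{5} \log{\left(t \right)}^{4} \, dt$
$\frac{1}{81}$

Begin with the known integral
$$J(a) = \int_{0}^{1} 4 t^{a} \, dt = \frac{4}{a + 1}.$$

Differentiating under the integral sign brings down a factor of $\ln t$:
$$\frac{dJ}{da} = \int_{0}^{1} 4 t^{a} \log{\left(t \right)} \, dt = - \frac{4}{\left(a + 1\right)^{2}}.$$

Repeating $4$ times in total — each differentiation brings down another $\ln t$ — gives
$$\frac{d^{4}J}{da^{4}} = \int_{0}^{1} 4 t^{a} \log{\left(t \right)}^{4} \, dt = \frac{96}{\left(a + 1\right)^{5}},$$
and the integrand here is exactly the target integrand, so $I = \frac{96}{\left(a + 1\right)^{5}}$.

Setting $a = 5$:
$$I = \frac{1}{81}.$$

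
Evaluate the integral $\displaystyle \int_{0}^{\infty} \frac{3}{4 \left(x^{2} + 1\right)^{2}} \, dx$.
$\frac{3 \pi}{16}$

Start from the standard arctangent integral
$$J(a) = \int_{0}^{\infty} \frac{3}{4 \left(a^{2} + x^{2}\right)} \, dx = \frac{3 \pi}{8 a}.$$

Differentiating under the integral sign with respect to $a$,
$$\frac{dJ}{da} = \int_{0}^{\infty} - \frac{3 a}{2 \left(a^{2} + x^{2}\right)^{2}} \, dx = - \frac{3 \pi}{8 a^{2}},$$
so $\int_{0}^{\infty} \frac{3}{4 \left(a^{2} + x^{2}\right)^{2}} \, dx = \frac{3 \pi}{16 a^{3}}$.

Setting $a = 1$:
$$I = \frac{3 \pi}{16}.$$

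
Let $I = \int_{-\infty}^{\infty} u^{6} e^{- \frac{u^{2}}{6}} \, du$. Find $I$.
$405 \sqrt{6} \sqrt{\pi}$

Start from the elementary integral
$$J(a) = \int_{-\infty}^{\infty} e^{- a u^{2}} \, du = \frac{\sqrt{\pi}}{\sqrt{a}}.$$

Differentiating under the integral sign brings down a factor of $(-u^2)$:
$$\frac{dJ}{da} = \int_{-\infty}^{\infty} - u^{2} e^{- a u^{2}} \, du = - \frac{\sqrt{\pi}}{2 a^{\frac{3}{2}}}.$$

Repeating $3$ times in total — each differentiation brings down another $(-u^2)$ — gives
$$\frac{d^{3}J}{da^{3}} = \int_{-\infty}^{\infty} - u^{6} e^{- a u^{2}} \, du = - \frac{15 \sqrt{\pi}}{8 a^{\frac{7}{2}}},$$
and the integrand here is $(-1)^{3}$ times the target integrand, so $I = (-1)^{3}\,\frac{d^{3}J}{da^{3}} = \frac{15 \sqrt{\pi}}{8 a^{\frac{7}{2}}}$.

Setting $a = \frac{1}{6}$:
$$I = 405 \sqrt{6} \sqrt{\pi}.$$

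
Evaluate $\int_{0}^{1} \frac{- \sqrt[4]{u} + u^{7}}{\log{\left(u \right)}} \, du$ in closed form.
$- \log{\left(\frac{5}{32} \right)}$

Replace the exponent $\frac{1}{4}$ by a parameter $a$: let $I(a) = \int_{0}^{1} \frac{u^{7} - u^{a}}{\log{\left(u \right)}} \, du$.

Since $\dfrac{\partial}{\partial a}\,u^{a} = u^{a} \ln u$, the $\ln u$ in the denominator cancels and
$$\frac{dI}{da} = \int_{0}^{1} -1 u^{a} \, du = -1 \left[\frac{u^{a+1}}{a+1}\right]_0^1 = - \frac{1}{a + 1}.$$

Integrating with respect to $a$ gives $I(a) = - \log{\left(\frac{a}{8} + \frac{1}{8} \right)} + C$.

At $a = 7$ the integrand is identically $0$, so $I(7) = 0$. The closed form gives $0$, hence $C = 0$.

Setting $a = \frac{1}{4}$:
$$I = - \log{\left(\frac{5}{32} \right)}.$$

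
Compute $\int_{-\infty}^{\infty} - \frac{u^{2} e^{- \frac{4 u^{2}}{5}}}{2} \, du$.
$- \frac{5 \sqrt{5} \sqrt{\pi}}{32}$

Start from the elementary integral
$$J(a) = \int_{-\infty}^{\infty} - \frac{e^{- a u^{2}}}{2} \, du = - \frac{\sqrt{\pi}}{2 \sqrt{a}}.$$

Differentiating under the integral sign brings down a factor of $(-u^2)$:
$$\frac{dJ}{da} = \int_{-\infty}^{\infty} \frac{u^{2} e^{- a u^{2}}}{2} \, du = \frac{\sqrt{\pi}}{4 a^{\frac{3}{2}}}.$$

The integral on the left is $-I$, so $I = - \frac{\sqrt{\pi}}{4 a^{\frac{3}{2}}}$.

Setting $a = \frac{4}{5}$:
$$I = - \frac{5 \sqrt{5} \sqrt{\pi}}{32}.$$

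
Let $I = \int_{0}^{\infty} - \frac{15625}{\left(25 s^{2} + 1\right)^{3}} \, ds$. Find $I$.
$- \frac{9375 \pi}{16}$

Begin with the known result
$$J(a) = \int_{0}^{\infty} - \frac{1}{a^{2} + s^{2}} \, ds = - \frac{\pi}{2 a}.$$

Differentiating under the integral sign with respect to $a$,
$$\frac{dJ}{da} = \int_{0}^{\infty} \frac{2 a}{\left(a^{2} + s^{2}\right)^{2}} \, ds = \frac{\pi}{2 a^{2}},$$
so $\int_{0}^{\infty} - \frac{1}{\left(a^{2} + s^{2}\right)^{2}} \, ds = - \frac{\pi}{4 a^{3}}$.

Repeating — each differentiation of $1/(s^2+a^2)^j$ produces $-2ja/(s^2+a^2)^{j+1}$ — and dividing through by $-2ja$ at each step yields, after $2$ differentiations in total,
$$\int_{0}^{\infty} - \frac{1}{\left(a^{2} + s^{2}\right)^{3}} \, ds = - \frac{3 \pi}{16 a^{5}}.$$

Setting $a = \frac{1}{5}$:
$$I = - \frac{9375 \pi}{16}.$$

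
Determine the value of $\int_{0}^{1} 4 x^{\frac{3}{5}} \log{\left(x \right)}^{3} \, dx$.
$- \frac{1875}{512}$

Consider the simpler parametrised integral
$$J(a) = \int_{0}^{1} 4 x^{a} \, dx = \frac{4}{a + 1}.$$

Differentiating under the integral sign brings down a factor of $\ln x$:
$$\frac{dJ}{da} = \int_{0}^{1} 4 x^{a} \log{\left(x \right)} \, dx = - \frac{4}{\left(a + 1\right)^{2}}.$$

Repeating $3$ times in total — each differentiation brings down another $\ln x$ — gives
$$\frac{d^{3}J}{da^{3}} = \int_{0}^{1} 4 x^{a} \log{\left(x \right)}^{3} \, dx = - \frac{24}{\left(a + 1\right)^{4}},$$
and the integrand here is exactly the target integrand, so $I = - \frac{24}{\left(a + 1\right)^{4}}$.

Setting $a = \frac{3}{5}$:
$$I = - \frac{1875}{512}.$$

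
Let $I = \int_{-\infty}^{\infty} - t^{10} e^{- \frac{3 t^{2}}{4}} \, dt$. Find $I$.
$- \frac{2240 \sqrt{3} \sqrt{\pi}}{27}$

Consider the simpler parametrised integral
$$J(a) = \int_{-\infty}^{\infty} - e^{- a t^{2}} \, dt = - \frac{\sqrt{\pi}}{\sqrt{a}}.$$

Differentiating under the integral sign brings down a factor of $(-t^2)$:
$$\frac{dJ}{da} = \int_{-\infty}^{\infty} t^{2} e^{- a t^{2}} \, dt = \frac{\sqrt{\pi}}{2 a^{\frac{3}{2}}}.$$

Repeating $5$ times in total — each differentiation brings down another $(-t^2)$ — gives
$$\frac{d^{5}J}{da^{5}} = \int_{-\infty}^{\infty} t^{10} e^{- a t^{2}} \, dt = \frac{945 \sqrt{\pi}}{32 a^{\frac{11}{2}}},$$
and the integrand here is $(-1)^{5}$ times the target integrand, so $I = (-1)^{5}\,\frac{d^{5}J}{da^{5}} = - \frac{945 \sqrt{\pi}}{32 a^{\frac{11}{2}}}$.

Setting $a = \frac{3}{4}$:
$$I = - \frac{2240 \sqrt{3} \sqrt{\pi}}{27}.$$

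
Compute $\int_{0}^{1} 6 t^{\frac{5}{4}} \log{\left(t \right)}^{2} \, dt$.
$\frac{256}{243}$

Start from the elementary integral
$$J(a) = \int_{0}^{1} 6 t^{a} \, dt = \frac{6}{a + 1}.$$

Differentiating under the integral sign brings down a factor of $\ln t$:
$$\frac{dJ}{da} = \int_{0}^{1} 6 t^{a} \log{\left(t \right)} \, dt = - \frac{6}{\left(a + 1\right)^{2}}.$$

Repeating twice in total — each differentiation brings down another $\ln t$ — gives
$$\frac{d^{2}J}{da^{2}} = \int_{0}^{1} 6 t^{a} \log{\left(t \right)}^{2} \, dt = \frac{12}{\left(a + 1\right)^{3}},$$
and the integrand here is exactly the target integrand, so $I = \frac{12}{\left(a + 1\right)^{3}}$.

Setting $a = \frac{5}{4}$:
$$I = \frac{256}{243}.$$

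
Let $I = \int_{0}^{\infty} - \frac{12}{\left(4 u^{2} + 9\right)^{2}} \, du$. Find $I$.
$- \frac{\pi}{18}$

Begin with the known result
$$J(a) = \int_{0}^{\infty} - \frac{3}{4 \left(a^{2} + u^{2}\right)} \, du = - \frac{3 \pi}{8 a}.$$

Differentiating under the integral sign with respect to $a$,
$$\frac{dJ}{da} = \int_{0}^{\infty} \frac{3 a}{2 \left(a^{2} + u^{2}\right)^{2}} \, du = \frac{3 \pi}{8 a^{2}},$$
so $\int_{0}^{\infty} - \frac{3}{4 \left(a^{2} + u^{2}\right)^{2}} \, du = - \frac{3 \pi}{16 a^{3}}$.

Setting $a = \frac{3}{2}$:
$$I = - \frac{\pi}{18}.$$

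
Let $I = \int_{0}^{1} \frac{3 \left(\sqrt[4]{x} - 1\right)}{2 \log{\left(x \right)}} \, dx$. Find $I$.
$\log{\left(\frac{5 \sqrt{5}}{8} \right)}$

Consider the one-parameter family: let $I(a) = \int_{0}^{1} \frac{3 \left(x^{a} - 1\right)}{2 \log{\left(x \right)}} \, dx$.

Since $\dfrac{\partial}{\partial a}\,x^{a} = x^{a} \ln x$, the $\ln x$ in the denominator cancels and
$$\frac{dI}{da} = \int_{0}^{1} \frac{3}{2} x^{a} \, dx = \frac{3}{2} \left[\frac{x^{a+1}}{a+1}\right]_0^1 = \frac{3}{2 \left(a + 1\right)}.$$

Integrating with respect to $a$ gives $I(a) = \frac{3 \log{\left(a + 1 \right)}}{2} + C$.

At $a = 0$ the integrand is identically $0$, so $I(0) = 0$. The closed form gives $0$, hence $C = 0$.

Setting $a = \frac{1}{4}$:
$$I = \log{\left(\frac{5 \sqrt{5}}{8} \right)}.$$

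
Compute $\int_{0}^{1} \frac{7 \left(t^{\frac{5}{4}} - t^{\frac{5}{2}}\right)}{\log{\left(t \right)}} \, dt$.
$- \log{\left(\frac{105413504}{4782969} \right)}$

Consider the one-parameter family: let $I(a) = \int_{0}^{1} \frac{7 \left(t^{\frac{5}{4}} - t^{a}\right)}{\log{\left(t \right)}} \, dt$.

Since $\dfrac{\partial}{\partial a}\,t^{a} = t^{a} \ln t$, the $\ln t$ in the denominator cancels and
$$\frac{dI}{da} = \int_{0}^{1} -7 t^{a} \, dt = -7 \left[\frac{t^{a+1}}{a+1}\right]_0^1 = - \frac{7}{a + 1}.$$

Integrating with respect to $a$ gives $I(a) = - \log{\left(\frac{16384 \left(a + 1\right)^{7}}{4782969} \right)} + C$.

At $a = \frac{5}{4}$ the integrand is identically $0$, so $I(\frac{5}{4}) = 0$. The closed form gives $0$, hence $C = 0$.

Setting $a = \frac{5}{2}$:
$$I = - \log{\left(\frac{105413504}{4782969} \right)}.$$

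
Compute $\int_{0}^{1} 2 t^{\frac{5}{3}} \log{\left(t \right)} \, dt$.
$- \frac{9}{32}$

Begin with the known integral
$$J(a) = \int_{0}^{1} 2 t^{a} \, dt = \frac{2}{a + 1}.$$

Differentiating under the integral sign brings down a factor of $\ln t$:
$$\frac{dJ}{da} = \int_{0}^{1} 2 t^{a} \log{\left(t \right)} \, dt = - \frac{2}{\left(a + 1\right)^{2}}.$$

The integral on the left is $I$, so $I = - \frac{2}{\left(a + 1\right)^{2}}$.

Setting $a = \frac{5}{3}$:
$$I = - \frac{9}{32}.$$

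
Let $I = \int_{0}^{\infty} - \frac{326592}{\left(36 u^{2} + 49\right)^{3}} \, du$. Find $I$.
$- \frac{1458 \pi}{2401}$

Begin with the known result
$$J(a) = \int_{0}^{\infty} - \frac{7}{a^{2} + u^{2}} \, du = - \frac{7 \pi}{2 a}.$$

Differentiating under the integral sign with respect to $a$,
$$\frac{dJ}{da} = \int_{0}^{\infty} \frac{14 a}{\left(a^{2} + u^{2}\right)^{2}} \, du = \frac{7 \pi}{2 a^{2}},$$
so $\int_{0}^{\infty} - \frac{7}{\left(a^{2} + u^{2}\right)^{2}} \, du = - \frac{7 \pi}{4 a^{3}}$.

Repeating — each differentiation of $1/(u^2+a^2)^j$ produces $-2ja/(u^2+a^2)^{j+1}$ — and dividing through by $-2ja$ at each step yields, after $2$ differentiations in total,
$$\int_{0}^{\infty} - \frac{7}{\left(a^{2} + u^{2}\right)^{3}} \, du = - \frac{21 \pi}{16 a^{5}}.$$

Setting $a = \frac{7}{6}$:
$$I = - \frac{1458 \pi}{2401}.$$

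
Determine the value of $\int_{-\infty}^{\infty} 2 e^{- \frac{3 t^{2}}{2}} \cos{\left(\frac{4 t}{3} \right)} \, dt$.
$\frac{2 \sqrt{6} \sqrt{\pi}}{3 e^{\frac{8}{27}}}$

Let $b$ denote the cosine frequency and define $I(b) = \int_{-\infty}^{\infty} 2 e^{- \frac{3 t^{2}}{2}} \cos{\left(b t \right)} \, dt$.

Differentiating under the integral sign,
$$I'(b) = \int_{-\infty}^{\infty} - 2 t e^{- \frac{3 t^{2}}{2}} \sin{\left(b t \right)} \, dt.$$

Integrate $\int_{-\infty}^{\infty} t \sin(b t)\, e^{- \frac{3 t^{2}}{2}}\, dt$ by parts with $u = \sin(b t)$ and $dv = t\, e^{- \frac{3 t^{2}}{2}}\, dt$, giving $v = - \frac{e^{- \frac{3 t^{2}}{2}}}{3}$. The boundary term vanishes and
$$\int_{-\infty}^{\infty} t \sin(b t)\, e^{- \frac{3 t^{2}}{2}}\, dt = \frac{b}{3} \int_{-\infty}^{\infty} \cos(b t)\, e^{- \frac{3 t^{2}}{2}}\, dt,$$
so $I'(b) = - \frac{b}{3}\, I(b)$.

This is a separable first-order ODE; solving with the initial condition $I(0) = \int_{-\infty}^{\infty} 2 e^{- \frac{3 t^{2}}{2}}\,dt = \frac{2 \sqrt{6} \sqrt{\pi}}{3}$ gives
$$I(b) = \frac{2 \sqrt{6} \sqrt{\pi} e^{- \frac{b^{2}}{6}}}{3}.$$

Setting $b = \frac{4}{3}$:
$$I = \frac{2 \sqrt{6} \sqrt{\pi}}{3 e^{\frac{8}{27}}}.$$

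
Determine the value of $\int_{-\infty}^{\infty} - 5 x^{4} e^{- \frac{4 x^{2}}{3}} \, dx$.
$- \frac{135 \sqrt{3} \sqrt{\pi}}{128}$

Consider the simpler parametrised integral
$$J(a) = \int_{-\infty}^{\infty} - 5 e^{- a x^{2}} \, dx = - \frac{5 \sqrt{\pi}}{\sqrt{a}}.$$

Differentiating under the integral sign brings down a factor of $(-x^2)$:
$$\frac{dJ}{da} = \int_{-\infty}^{\infty} 5 x^{2} e^{- a x^{2}} \, dx = \frac{5 \sqrt{\pi}}{2 a^{\frac{3}{2}}}.$$

Repeating twice in total — each differentiation brings down another $(-x^2)$ — gives
$$\frac{d^{2}J}{da^{2}} = \int_{-\infty}^{\infty} - 5 x^{4} e^{- a x^{2}} \, dx = - \frac{15 \sqrt{\pi}}{4 a^{\frac{5}{2}}},$$
and the integrand here is exactly the target integrand, so $I = - \frac{15 \sqrt{\pi}}{4 a^{\frac{5}{2}}}$.

Setting $a = \frac{4}{3}$:
$$I = - \frac{135 \sqrt{3} \sqrt{\pi}}{128}.$$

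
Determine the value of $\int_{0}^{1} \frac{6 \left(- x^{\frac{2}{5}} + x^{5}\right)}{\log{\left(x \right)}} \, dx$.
$\log{\left(\frac{729000000}{117649} \right)}$

Consider the one-parameter family: let $I(a) = \int_{0}^{1} \frac{6 \left(- x^{\frac{2}{5}} + x^{a}\right)}{\log{\left(x \right)}} \, dx$.

Since $\dfrac{\partial}{\partial a}\,x^{a} = x^{a} \ln x$, the $\ln x$ in the denominator cancels and
$$\frac{dI}{da} = \int_{0}^{1} 6 x^{a} \, dx = 6 \left[\frac{x^{a+1}}{a+1}\right]_0^1 = \frac{6}{a + 1}.$$

Integrating with respect to $a$ gives $I(a) = \log{\left(\frac{15625 \left(a + 1\right)^{6}}{117649} \right)} + C$.

At $a = \frac{2}{5}$ the integrand is identically $0$, so $I(\frac{2}{5}) = 0$. The closed form gives $0$, hence $C = 0$.

Setting $a = 5$:
$$I = \log{\left(\frac{729000000}{117649} \right)}.$$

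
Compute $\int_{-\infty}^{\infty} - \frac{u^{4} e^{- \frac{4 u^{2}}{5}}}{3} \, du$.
$- \frac{25 \sqrt{5} \sqrt{\pi}}{128}$

Start from the elementary integral
$$J(a) = \int_{-\infty}^{\infty} - \frac{e^{- a u^{2}}}{3} \, du = - \frac{\sqrt{\pi}}{3 \sqrt{a}}.$$

Differentiating under the integral sign brings down a factor of $(-u^2)$:
$$\frac{dJ}{da} = \int_{-\infty}^{\infty} \frac{u^{2} e^{- a u^{2}}}{3} \, du = \frac{\sqrt{\pi}}{6 a^{\frac{3}{2}}}.$$

Repeating twice in total — each differentiation brings down another $(-u^2)$ — gives
$$\frac{d^{2}J}{da^{2}} = \int_{-\infty}^{\infty} - \frac{u^{4} e^{- a u^{2}}}{3} \, du = - \frac{\sqrt{\pi}}{4 a^{\frac{5}{2}}},$$
and the integrand here is exactly the target integrand, so $I = - \frac{\sqrt{\pi}}{4 a^{\frac{5}{2}}}$.

Setting $a = \frac{4}{5}$:
$$I = - \frac{25 \sqrt{5} \sqrt{\pi}}{128}.$$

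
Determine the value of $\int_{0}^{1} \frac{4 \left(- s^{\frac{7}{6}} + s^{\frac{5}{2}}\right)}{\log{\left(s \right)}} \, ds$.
$- \log{\left(\frac{28561}{194481} \right)}$

Replace the exponent $\frac{7}{6}$ by a parameter $a$: let $I(a) = \int_{0}^{1} \frac{4 \left(s^{\frac{5}{2}} - s^{a}\right)}{\log{\left(s \right)}} \, ds$.

Since $\dfrac{\partial}{\partial a}\,s^{a} = s^{a} \ln s$, the $\ln s$ in the denominator cancels and
$$\frac{dI}{da} = \int_{0}^{1} -4 s^{a} \, ds = -4 \left[\frac{s^{a+1}}{a+1}\right]_0^1 = - \frac{4}{a + 1}.$$

Integrating with respect to $a$ gives $I(a) = - \log{\left(\frac{16 \left(a + 1\right)^{4}}{2401} \right)} + C$.

At $a = \frac{5}{2}$ the integrand is identically $0$, so $I(\frac{5}{2}) = 0$. The closed form gives $0$, hence $C = 0$.

Setting $a = \frac{7}{6}$:
$$I = - \log{\left(\frac{28561}{194481} \right)}.$$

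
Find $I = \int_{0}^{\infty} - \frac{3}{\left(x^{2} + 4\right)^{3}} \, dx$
$- \frac{9 \pi}{512}$

Recall the elementary integral
$$J(a) = \int_{0}^{\infty} - \frac{3}{a^{2} + x^{2}} \, dx = - \frac{3 \pi}{2 a}.$$

Differentiating under the integral sign with respect to $a$,
$$\frac{dJ}{da} = \int_{0}^{\infty} \frac{6 a}{\left(a^{2} + x^{2}\right)^{2}} \, dx = \frac{3 \pi}{2 a^{2}},$$
so $\int_{0}^{\infty} - \frac{3}{\left(a^{2} + x^{2}\right)^{2}} \, dx = - \frac{3 \pi}{4 a^{3}}$.

Repeating — each differentiation of $1/(x^2+a^2)^j$ produces $-2ja/(x^2+a^2)^{j+1}$ — and dividing through by $-2ja$ at each step yields, after $2$ differentiations in total,
$$\int_{0}^{\infty} - \frac{3}{\left(a^{2} + x^{2}\right)^{3}} \, dx = - \frac{9 \pi}{16 a^{5}}.$$

Setting $a = 2$:
$$I = - \frac{9 \pi}{512}.$$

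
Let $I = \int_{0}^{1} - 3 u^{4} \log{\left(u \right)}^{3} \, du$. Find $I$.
$\frac{18}{625}$

Consider the simpler parametrised integral
$$J(a) = \int_{0}^{1} - 3 u^{a} \, du = - \frac{3}{a + 1}.$$

Differentiating under the integral sign brings down a factor of $\ln u$:
$$\frac{dJ}{da} = \int_{0}^{1} - 3 u^{a} \log{\left(u \right)} \, du = \frac{3}{\left(a + 1\right)^{2}}.$$

Repeating $3$ times in total — each differentiation brings down another $\ln u$ — gives
$$\frac{d^{3}J}{da^{3}} = \int_{0}^{1} - 3 u^{a} \log{\left(u \right)}^{3} \, du = \frac{18}{\left(a + 1\right)^{4}},$$
and the integrand here is exactly the target integrand, so $I = \frac{18}{\left(a + 1\right)^{4}}$.

Setting $a = 4$:
$$I = \frac{18}{625}.$$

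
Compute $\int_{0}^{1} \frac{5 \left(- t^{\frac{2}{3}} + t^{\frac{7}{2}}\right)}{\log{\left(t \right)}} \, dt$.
$\log{\left(\frac{14348907}{100000} \right)}$

Consider the one-parameter family: let $I(a) = \int_{0}^{1} \frac{5 \left(- t^{\frac{2}{3}} + t^{a}\right)}{\log{\left(t \right)}} \, dt$.

Since $\dfrac{\partial}{\partial a}\,t^{a} = t^{a} \ln t$, the $\ln t$ in the denominator cancels and
$$\frac{dI}{da} = \int_{0}^{1} 5 t^{a} \, dt = 5 \left[\frac{t^{a+1}}{a+1}\right]_0^1 = \frac{5}{a + 1}.$$

Integrating with respect to $a$ gives $I(a) = \log{\left(\frac{243 \left(a + 1\right)^{5}}{3125} \right)} + C$.

At $a = \frac{2}{3}$ the integrand is identically $0$, so $I(\frac{2}{3}) = 0$. The closed form gives $0$, hence $C = 0$.

Setting $a = \frac{7}{2}$:
$$I = \log{\left(\frac{14348907}{100000} \right)}.$$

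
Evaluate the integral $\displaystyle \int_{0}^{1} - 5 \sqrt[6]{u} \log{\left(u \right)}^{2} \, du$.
$- \frac{2160}{343}$

Start from the elementary integral
$$J(a) = \int_{0}^{1} - 5 u^{a} \, du = - \frac{5}{a + 1}.$$

Differentiating under the integral sign brings down a factor of $\ln u$:
$$\frac{dJ}{da} = \int_{0}^{1} - 5 u^{a} \log{\left(u \right)} \, du = \frac{5}{\left(a + 1\right)^{2}}.$$

Repeating twice in total — each differentiation brings down another $\ln u$ — gives
$$\frac{d^{2}J}{da^{2}} = \int_{0}^{1} - 5 u^{a} \log{\left(u \right)}^{2} \, du = - \frac{10}{\left(a + 1\right)^{3}},$$
and the integrand here is exactly the target integrand, so $I = - \frac{10}{\left(a + 1\right)^{3}}$.

Setting $a = \frac{1}{6}$:
$$I = - \frac{2160}{343}.$$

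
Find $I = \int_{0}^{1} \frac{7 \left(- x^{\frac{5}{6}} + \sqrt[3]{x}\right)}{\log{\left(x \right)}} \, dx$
$\log{\left(\frac{2097152}{19487171} \right)}$

Replace the exponent $\frac{1}{3}$ by a parameter $a$: let $I(a) = \int_{0}^{1} \frac{7 \left(- x^{\frac{5}{6}} + x^{a}\right)}{\log{\left(x \right)}} \, dx$.

Since $\dfrac{\partial}{\partial a}\,x^{a} = x^{a} \ln x$, the $\ln x$ in the denominator cancels and
$$\frac{dI}{da} = \int_{0}^{1} 7 x^{a} \, dx = 7 \left[\frac{x^{a+1}}{a+1}\right]_0^1 = \frac{7}{a + 1}.$$

Integrating with respect to $a$ gives $I(a) = \log{\left(\frac{279936 \left(a + 1\right)^{7}}{19487171} \right)} + C$.

At $a = \frac{5}{6}$ the integrand is identically $0$, so $I(\frac{5}{6}) = 0$. The closed form gives $0$, hence $C = 0$.

Setting $a = \frac{1}{3}$:
$$I = \log{\left(\frac{2097152}{19487171} \right)}.$$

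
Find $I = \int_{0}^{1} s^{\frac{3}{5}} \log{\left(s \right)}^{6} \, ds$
$\frac{3515625}{131072}$

Start from the elementary integral
$$J(a) = \int_{0}^{1} s^{a} \, ds = \frac{1}{a + 1}.$$

Differentiating under the integral sign brings down a factor of $\ln s$:
$$\frac{dJ}{da} = \int_{0}^{1} s^{a} \log{\left(s \right)} \, ds = - \frac{1}{\left(a + 1\right)^{2}}.$$

Repeating $6$ times in total — each differentiation brings down another $\ln s$ — gives
$$\frac{d^{6}J}{da^{6}} = \int_{0}^{1} s^{a} \log{\left(s \right)}^{6} \, ds = \frac{720}{\left(a + 1\right)^{7}},$$
and the integrand here is exactly the target integrand, so $I = \frac{720}{\left(a + 1\right)^{7}}$.

Setting $a = \frac{3}{5}$:
$$I = \frac{3515625}{131072}.$$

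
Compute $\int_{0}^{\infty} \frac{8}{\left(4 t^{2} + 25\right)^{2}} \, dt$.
$\frac{\pi}{125}$

Recall the elementary integral
$$J(a) = \int_{0}^{\infty} \frac{1}{2 \left(a^{2} + t^{2}\right)} \, dt = \frac{\pi}{4 a}.$$

Differentiating under the integral sign with respect to $a$,
$$\frac{dJ}{da} = \int_{0}^{\infty} - \frac{a}{\left(a^{2} + t^{2}\right)^{2}} \, dt = - \frac{\pi}{4 a^{2}},$$
so $\int_{0}^{\infty} \frac{1}{2 \left(a^{2} + t^{2}\right)^{2}} \, dt = \frac{\pi}{8 a^{3}}$.

Setting $a = \frac{5}{2}$:
$$I = \frac{\pi}{125}.$$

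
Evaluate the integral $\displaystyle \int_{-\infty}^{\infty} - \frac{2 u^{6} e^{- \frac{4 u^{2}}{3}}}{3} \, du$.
$- \frac{135 \sqrt{3} \sqrt{\pi}}{512}$

Begin with the known integral
$$J(a) = \int_{-\infty}^{\infty} - \frac{2 e^{- a u^{2}}}{3} \, du = - \frac{2 \sqrt{\pi}}{3 \sqrt{a}}.$$

Differentiating under the integral sign brings down a factor of $(-u^2)$:
$$\frac{dJ}{da} = \int_{-\infty}^{\infty} \frac{2 u^{2} e^{- a u^{2}}}{3} \, du = \frac{\sqrt{\pi}}{3 a^{\frac{3}{2}}}.$$

Repeating $3$ times in total — each differentiation brings down another $(-u^2)$ — gives
$$\frac{d^{3}J}{da^{3}} = \int_{-\infty}^{\infty} \frac{2 u^{6} e^{- a u^{2}}}{3} \, du = \frac{5 \sqrt{\pi}}{4 a^{\frac{7}{2}}},$$
and the integrand here is $(-1)^{3}$ times the target integrand, so $I = (-1)^{3}\,\frac{d^{3}J}{da^{3}} = - \frac{5 \sqrt{\pi}}{4 a^{\frac{7}{2}}}$.

Setting $a = \frac{4}{3}$:
$$I = - \frac{135 \sqrt{3} \sqrt{\pi}}{512}.$$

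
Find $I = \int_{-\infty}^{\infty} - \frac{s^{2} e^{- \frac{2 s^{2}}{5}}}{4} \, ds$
$- \frac{5 \sqrt{10} \sqrt{\pi}}{32}$

Consider the simpler parametrised integral
$$J(a) = \int_{-\infty}^{\infty} - \frac{e^{- a s^{2}}}{4} \, ds = - \frac{\sqrt{\pi}}{4 \sqrt{a}}.$$

Differentiating under the integral sign brings down a factor of $(-s^2)$:
$$\frac{dJ}{da} = \int_{-\infty}^{\infty} \frac{s^{2} e^{- a s^{2}}}{4} \, ds = \frac{\sqrt{\pi}}{8 a^{\frac{3}{2}}}.$$

The integral on the left is $-I$, so $I = - \frac{\sqrt{\pi}}{8 a^{\frac{3}{2}}}$.

Setting $a = \frac{2}{5}$:
$$I = - \frac{5 \sqrt{10} \sqrt{\pi}}{32}.$$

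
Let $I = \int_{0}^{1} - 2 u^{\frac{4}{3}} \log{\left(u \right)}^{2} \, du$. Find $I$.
$- \frac{108}{343}$

Consider the simpler parametrised integral
$$J(a) = \int_{0}^{1} - 2 u^{a} \, du = - \frac{2}{a + 1}.$$

Differentiating under the integral sign brings down a factor of $\ln u$:
$$\frac{dJ}{da} = \int_{0}^{1} - 2 u^{a} \log{\left(u \right)} \, du = \frac{2}{\left(a + 1\right)^{2}}.$$

Repeating twice in total — each differentiation brings down another $\ln u$ — gives
$$\frac{d^{2}J}{da^{2}} = \int_{0}^{1} - 2 u^{a} \log{\left(u \right)}^{2} \, du = - \frac{4}{\left(a + 1\right)^{3}},$$
and the integrand here is exactly the target integrand, so $I = - \frac{4}{\left(a + 1\right)^{3}}$.

Setting $a = \frac{4}{3}$:
$$I = - \frac{108}{343}.$$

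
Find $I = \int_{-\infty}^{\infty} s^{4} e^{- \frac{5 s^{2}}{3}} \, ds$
$\frac{27 \sqrt{15} \sqrt{\pi}}{500}$

Start from the elementary integral
$$J(a) = \int_{-\infty}^{\infty} e^{- a s^{2}} \, ds = \frac{\sqrt{\pi}}{\sqrt{a}}.$$

Differentiating under the integral sign brings down a factor of $(-s^2)$:
$$\frac{dJ}{da} = \int_{-\infty}^{\infty} - s^{2} e^{- a s^{2}} \, ds = - \frac{\sqrt{\pi}}{2 a^{\frac{3}{2}}}.$$

Repeating twice in total — each differentiation brings down another $(-s^2)$ — gives
$$\frac{d^{2}J}{da^{2}} = \int_{-\infty}^{\infty} s^{4} e^{- a s^{2}} \, ds = \frac{3 \sqrt{\pi}}{4 a^{\frac{5}{2}}},$$
and the integrand here is exactly the target integrand, so $I = \frac{3 \sqrt{\pi}}{4 a^{\frac{5}{2}}}$.

Setting $a = \frac{5}{3}$:
$$I = \frac{27 \sqrt{15} \sqrt{\pi}}{500}.$$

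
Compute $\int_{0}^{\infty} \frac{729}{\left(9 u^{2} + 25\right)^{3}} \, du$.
$\frac{729 \pi}{50000}$

Start from the standard arctangent integral
$$J(a) = \int_{0}^{\infty} \frac{1}{a^{2} + u^{2}} \, du = \frac{\pi}{2 a}.$$

Differentiating under the integral sign with respect to $a$,
$$\frac{dJ}{da} = \int_{0}^{\infty} - \frac{2 a}{\left(a^{2} + u^{2}\right)^{2}} \, du = - \frac{\pi}{2 a^{2}},$$
so $\int_{0}^{\infty} \frac{1}{\left(a^{2} + u^{2}\right)^{2}} \, du = \frac{\pi}{4 a^{3}}$.

Repeating — each differentiation of $1/(u^2+a^2)^j$ produces $-2ja/(u^2+a^2)^{j+1}$ — and dividing through by $-2ja$ at each step yields, after $2$ differentiations in total,
$$\int_{0}^{\infty} \frac{1}{\left(a^{2} + u^{2}\right)^{3}} \, du = \frac{3 \pi}{16 a^{5}}.$$

Setting $a = \frac{5}{3}$:
$$I = \frac{729 \pi}{50000}.$$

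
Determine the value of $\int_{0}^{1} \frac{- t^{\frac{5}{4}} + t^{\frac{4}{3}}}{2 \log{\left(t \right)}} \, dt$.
$\log{\left(\frac{2 \sqrt{21}}{9} \right)}$

Consider the one-parameter family: let $I(a) = \int_{0}^{1} \frac{t^{\frac{4}{3}} - t^{a}}{2 \log{\left(t \right)}} \, dt$.

Since $\dfrac{\partial}{\partial a}\,t^{a} = t^{a} \ln t$, the $\ln t$ in the denominator cancels and
$$\frac{dI}{da} = \int_{0}^{1} - \frac{1}{2} t^{a} \, dt = - \frac{1}{2} \left[\frac{t^{a+1}}{a+1}\right]_0^1 = - \frac{1}{2 a + 2}.$$

Integrating with respect to $a$ gives $I(a) = - \frac{\log{\left(a + 1 \right)}}{2} - \frac{\log{\left(3 \right)}}{2} + \frac{\log{\left(7 \right)}}{2} + C$.

At $a = \frac{4}{3}$ the integrand is identically $0$, so $I(\frac{4}{3}) = 0$. The closed form gives $0$, hence $C = 0$.

Setting $a = \frac{5}{4}$:
$$I = \log{\left(\frac{2 \sqrt{21}}{9} \right)}.$$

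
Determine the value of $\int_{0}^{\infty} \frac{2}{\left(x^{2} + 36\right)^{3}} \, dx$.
$\frac{\pi}{20736}$

Start from the standard arctangent integral
$$J(a) = \int_{0}^{\infty} \frac{2}{a^{2} + x^{2}} \, dx = \frac{\pi}{a}.$$

Differentiating under the integral sign with respect to $a$,
$$\frac{dJ}{da} = \int_{0}^{\infty} - \frac{4 a}{\left(a^{2} + x^{2}\right)^{2}} \, dx = - \frac{\pi}{a^{2}},$$
so $\int_{0}^{\infty} \frac{2}{\left(a^{2} + x^{2}\right)^{2}} \, dx = \frac{\pi}{2 a^{3}}$.

Repeating — each differentiation of $1/(x^2+a^2)^j$ produces $-2ja/(x^2+a^2)^{j+1}$ — and dividing through by $-2ja$ at each step yields, after $2$ differentiations in total,
$$\int_{0}^{\infty} \frac{2}{\left(a^{2} + x^{2}\right)^{3}} \, dx = \frac{3 \pi}{8 a^{5}}.$$

Setting $a = 6$:
$$I = \frac{\pi}{20736}.$$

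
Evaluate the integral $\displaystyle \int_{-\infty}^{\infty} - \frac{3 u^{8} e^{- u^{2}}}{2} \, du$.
$- \frac{315 \sqrt{\pi}}{32}$

Begin with the known integral
$$J(a) = \int_{-\infty}^{\infty} - \frac{3 e^{- a u^{2}}}{2} \, du = - \frac{3 \sqrt{\pi}}{2 \sqrt{a}}.$$

Differentiating under the integral sign brings down a factor of $(-u^2)$:
$$\frac{dJ}{da} = \int_{-\infty}^{\infty} \frac{3 u^{2} e^{- a u^{2}}}{2} \, du = \frac{3 \sqrt{\pi}}{4 a^{\frac{3}{2}}}.$$

Repeating $4$ times in total — each differentiation brings down another $(-u^2)$ — gives
$$\frac{d^{4}J}{da^{4}} = \int_{-\infty}^{\infty} - \frac{3 u^{8} e^{- a u^{2}}}{2} \, du = - \frac{315 \sqrt{\pi}}{32 a^{\frac{9}{2}}},$$
and the integrand here is exactly the target integrand, so $I = - \frac{315 \sqrt{\pi}}{32 a^{\frac{9}{2}}}$.

Setting $a = 1$:
$$I = - \frac{315 \sqrt{\pi}}{32}.$$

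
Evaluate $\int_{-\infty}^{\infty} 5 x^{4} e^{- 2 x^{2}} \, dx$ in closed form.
$\frac{15 \sqrt{2} \sqrt{\pi}}{32}$

Begin with the known integral
$$J(a) = \int_{-\infty}^{\infty} 5 e^{- a x^{2}} \, dx = \frac{5 \sqrt{\pi}}{\sqrt{a}}.$$

Differentiating under the integral sign brings down a factor of $(-x^2)$:
$$\frac{dJ}{da} = \int_{-\infty}^{\infty} - 5 x^{2} e^{- a x^{2}} \, dx = - \frac{5 \sqrt{\pi}}{2 a^{\frac{3}{2}}}.$$

Repeating twice in total — each differentiation brings down another $(-x^2)$ — gives
$$\frac{d^{2}J}{da^{2}} = \int_{-\infty}^{\infty} 5 x^{4} e^{- a x^{2}} \, dx = \frac{15 \sqrt{\pi}}{4 a^{\frac{5}{2}}},$$
and the integrand here is exactly the target integrand, so $I = \frac{15 \sqrt{\pi}}{4 a^{\frac{5}{2}}}$.

Setting $a = 2$:
$$I = \frac{15 \sqrt{2} \sqrt{\pi}}{32}.$$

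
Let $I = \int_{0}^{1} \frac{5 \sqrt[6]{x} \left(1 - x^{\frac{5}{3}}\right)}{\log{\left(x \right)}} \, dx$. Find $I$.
$\log{\left(\frac{16807}{1419857} \right)}$

Replace the exponent $\frac{1}{6}$ by a parameter $a$: let $I(a) = \int_{0}^{1} \frac{5 \left(- x^{\frac{11}{6}} + x^{a}\right)}{\log{\left(x \right)}} \, dx$.

Since $\dfrac{\partial}{\partial a}\,x^{a} = x^{a} \ln x$, the $\ln x$ in the denominator cancels and
$$\frac{dI}{da} = \int_{0}^{1} 5 x^{a} \, dx = 5 \left[\frac{x^{a+1}}{a+1}\right]_0^1 = \frac{5}{a + 1}.$$

Integrating with respect to $a$ gives $I(a) = \log{\left(\frac{7776 \left(a + 1\right)^{5}}{1419857} \right)} + C$.

At $a = \frac{11}{6}$ the integrand is identically $0$, so $I(\frac{11}{6}) = 0$. The closed form gives $0$, hence $C = 0$.

Setting $a = \frac{1}{6}$:
$$I = \log{\left(\frac{16807}{1419857} \right)}.$$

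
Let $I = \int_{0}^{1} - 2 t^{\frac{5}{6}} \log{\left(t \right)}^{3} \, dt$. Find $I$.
$\frac{15552}{14641}$

Start from the elementary integral
$$J(a) = \int_{0}^{1} - 2 t^{a} \, dt = - \frac{2}{a + 1}.$$

Differentiating under the integral sign brings down a factor of $\ln t$:
$$\frac{dJ}{da} = \int_{0}^{1} - 2 t^{a} \log{\left(t \right)} \, dt = \frac{2}{\left(a + 1\right)^{2}}.$$

Repeating $3$ times in total — each differentiation brings down another $\ln t$ — gives
$$\frac{d^{3}J}{da^{3}} = \int_{0}^{1} - 2 t^{a} \log{\left(t \right)}^{3} \, dt = \frac{12}{\left(a + 1\right)^{4}},$$
and the integrand here is exactly the target integrand, so $I = \frac{12}{\left(a + 1\right)^{4}}$.

Setting $a = \frac{5}{6}$:
$$I = \frac{15552}{14641}.$$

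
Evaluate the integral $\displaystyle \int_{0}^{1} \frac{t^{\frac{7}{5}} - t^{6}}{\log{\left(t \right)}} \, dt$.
$- \log{\left(35 \right)} + \log{\left(12 \right)}$

Replace the exponent $6$ by a parameter $a$: let $I(a) = \int_{0}^{1} \frac{t^{\frac{7}{5}} - t^{a}}{\log{\left(t \right)}} \, dt$.

Since $\dfrac{\partial}{\partial a}\,t^{a} = t^{a} \ln t$, the $\ln t$ in the denominator cancels and
$$\frac{dI}{da} = \int_{0}^{1} -1 t^{a} \, dt = -1 \left[\frac{t^{a+1}}{a+1}\right]_0^1 = - \frac{1}{a + 1}.$$

Integrating with respect to $a$ gives $I(a) = - \log{\left(\frac{5 a}{12} + \frac{5}{12} \right)} + C$.

At $a = \frac{7}{5}$ the integrand is identically $0$, so $I(\frac{7}{5}) = 0$. The closed form gives $0$, hence $C = 0$.

Setting $a = 6$:
$$I = - \log{\left(35 \right)} + \log{\left(12 \right)}.$$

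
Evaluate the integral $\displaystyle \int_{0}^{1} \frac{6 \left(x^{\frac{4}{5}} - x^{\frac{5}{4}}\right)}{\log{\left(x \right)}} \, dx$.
$\log{\left(\frac{4096}{15625} \right)}$

Consider the one-parameter family: let $I(a) = \int_{0}^{1} \frac{6 \left(- x^{\frac{5}{4}} + x^{a}\right)}{\log{\left(x \right)}} \, dx$.

Since $\dfrac{\partial}{\partial a}\,x^{a} = x^{a} \ln x$, the $\ln x$ in the denominator cancels and
$$\frac{dI}{da} = \int_{0}^{1} 6 x^{a} \, dx = 6 \left[\frac{x^{a+1}}{a+1}\right]_0^1 = \frac{6}{a + 1}.$$

Integrating with respect to $a$ gives $I(a) = \log{\left(\frac{4096 \left(a + 1\right)^{6}}{531441} \right)} + C$.

At $a = \frac{5}{4}$ the integrand is identically $0$, so $I(\frac{5}{4}) = 0$. The closed form gives $0$, hence $C = 0$.

Setting $a = \frac{4}{5}$:
$$I = \log{\left(\frac{4096}{15625} \right)}.$$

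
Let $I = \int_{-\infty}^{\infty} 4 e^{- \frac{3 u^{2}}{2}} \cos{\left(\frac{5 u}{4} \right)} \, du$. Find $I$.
$\frac{4 \sqrt{6} \sqrt{\pi}}{3 e^{\frac{25}{96}}}$

Let $b$ denote the cosine frequency and define $I(b) = \int_{-\infty}^{\infty} 4 e^{- \frac{3 u^{2}}{2}} \cos{\left(b u \right)} \, du$.

Differentiating under the integral sign,
$$I'(b) = \int_{-\infty}^{\infty} - 4 u e^{- \frac{3 u^{2}}{2}} \sin{\left(b u \right)} \, du.$$

Integrate $\int_{-\infty}^{\infty} u \sin(b u)\, e^{- \frac{3 u^{2}}{2}}\, du$ by parts with $w = \sin(b u)$ and $dv = u\, e^{- \frac{3 u^{2}}{2}}\, du$, giving $v = - \frac{e^{- \frac{3 u^{2}}{2}}}{3}$. The boundary term vanishes and
$$\int_{-\infty}^{\infty} u \sin(b u)\, e^{- \frac{3 u^{2}}{2}}\, du = \frac{b}{3} \int_{-\infty}^{\infty} \cos(b u)\, e^{- \frac{3 u^{2}}{2}}\, du,$$
so $I'(b) = - \frac{b}{3}\, I(b)$.

This is a separable first-order ODE; solving with the initial condition $I(0) = \int_{-\infty}^{\infty} 4 e^{- \frac{3 u^{2}}{2}}\,du = \frac{4 \sqrt{6} \sqrt{\pi}}{3}$ gives
$$I(b) = \frac{4 \sqrt{6} \sqrt{\pi} e^{- \frac{b^{2}}{6}}}{3}.$$

Setting $b = \frac{5}{4}$:
$$I = \frac{4 \sqrt{6} \sqrt{\pi}}{3 e^{\frac{25}{96}}}.$$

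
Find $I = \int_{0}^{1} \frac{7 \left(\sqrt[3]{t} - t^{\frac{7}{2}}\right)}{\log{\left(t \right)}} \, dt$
$- \log{\left(\frac{10460353203}{2097152} \right)}$

Introduce a parameter $a$ in the exponent: let $I(a) = \int_{0}^{1} \frac{7 \left(\sqrt[3]{t} - t^{a}\right)}{\log{\left(t \right)}} \, dt$.

Since $\dfrac{\partial}{\partial a}\,t^{a} = t^{a} \ln t$, the $\ln t$ in the denominator cancels and
$$\frac{dI}{da} = \int_{0}^{1} -7 t^{a} \, dt = -7 \left[\frac{t^{a+1}}{a+1}\right]_0^1 = - \frac{7}{a + 1}.$$

Integrating with respect to $a$ gives $I(a) = - \log{\left(\frac{2187 \left(a + 1\right)^{7}}{16384} \right)} + C$.

At $a = \frac{1}{3}$ the integrand is identically $0$, so $I(\frac{1}{3}) = 0$. The closed form gives $0$, hence $C = 0$.

Setting $a = \frac{7}{2}$:
$$I = - \log{\left(\frac{10460353203}{2097152} \right)}.$$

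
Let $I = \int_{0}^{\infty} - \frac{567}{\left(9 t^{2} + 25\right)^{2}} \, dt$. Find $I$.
$- \frac{189 \pi}{500}$

Start from the standard arctangent integral
$$J(a) = \int_{0}^{\infty} - \frac{7}{a^{2} + t^{2}} \, dt = - \frac{7 \pi}{2 a}.$$

Differentiating under the integral sign with respect to $a$,
$$\frac{dJ}{da} = \int_{0}^{\infty} \frac{14 a}{\left(a^{2} + t^{2}\right)^{2}} \, dt = \frac{7 \pi}{2 a^{2}},$$
so $\int_{0}^{\infty} - \frac{7}{\left(a^{2} + t^{2}\right)^{2}} \, dt = - \frac{7 \pi}{4 a^{3}}$.

Setting $a = \frac{5}{3}$:
$$I = - \frac{189 \pi}{500}.$$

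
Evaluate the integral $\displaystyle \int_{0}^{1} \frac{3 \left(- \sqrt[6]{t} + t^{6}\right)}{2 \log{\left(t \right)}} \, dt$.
$\frac{3 \log{\left(6 \right)}}{2}$

Consider the one-parameter family: let $I(a) = \int_{0}^{1} \frac{3 \left(t^{6} - t^{a}\right)}{2 \log{\left(t \right)}} \, dt$.

Since $\dfrac{\partial}{\partial a}\,t^{a} = t^{a} \ln t$, the $\ln t$ in the denominator cancels and
$$\frac{dI}{da} = \int_{0}^{1} - \frac{3}{2} t^{a} \, dt = - \frac{3}{2} \left[\frac{t^{a+1}}{a+1}\right]_0^1 = - \frac{3}{2 a + 2}.$$

Integrating with respect to $a$ gives $I(a) = - \frac{3 \log{\left(a + 1 \right)}}{2} + \frac{3 \log{\left(7 \right)}}{2} + C$.

At $a = 6$ the integrand is identically $0$, so $I(6) = 0$. The closed form gives $0$, hence $C = 0$.

Setting $a = \frac{1}{6}$:
$$I = \frac{3 \log{\left(6 \right)}}{2}.$$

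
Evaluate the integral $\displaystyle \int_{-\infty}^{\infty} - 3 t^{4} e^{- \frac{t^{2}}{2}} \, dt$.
$- 9 \sqrt{2} \sqrt{\pi}$

Consider the simpler parametrised integral
$$J(a) = \int_{-\infty}^{\infty} - 3 e^{- a t^{2}} \, dt = - \frac{3 \sqrt{\pi}}{\sqrt{a}}.$$

Differentiating under the integral sign brings down a factor of $(-t^2)$:
$$\frac{dJ}{da} = \int_{-\infty}^{\infty} 3 t^{2} e^{- a t^{2}} \, dt = \frac{3 \sqrt{\pi}}{2 a^{\frac{3}{2}}}.$$

Repeating twice in total — each differentiation brings down another $(-t^2)$ — gives
$$\frac{d^{2}J}{da^{2}} = \int_{-\infty}^{\infty} - 3 t^{4} e^{- a t^{2}} \, dt = - \frac{9 \sqrt{\pi}}{4 a^{\frac{5}{2}}},$$
and the integrand here is exactly the target integrand, so $I = - \frac{9 \sqrt{\pi}}{4 a^{\frac{5}{2}}}$.

Setting $a = \frac{1}{2}$:
$$I = - 9 \sqrt{2} \sqrt{\pi}.$$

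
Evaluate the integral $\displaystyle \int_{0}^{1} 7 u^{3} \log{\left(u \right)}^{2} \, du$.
$\frac{7}{32}$

Start from the elementary integral
$$J(a) = \int_{0}^{1} 7 u^{a} \, du = \frac{7}{a + 1}.$$

Differentiating under the integral sign brings down a factor of $\ln u$:
$$\frac{dJ}{da} = \int_{0}^{1} 7 u^{a} \log{\left(u \right)} \, du = - \frac{7}{\left(a + 1\right)^{2}}.$$

Repeating twice in total — each differentiation brings down another $\ln u$ — gives
$$\frac{d^{2}J}{da^{2}} = \int_{0}^{1} 7 u^{a} \log{\left(u \right)}^{2} \, du = \frac{14}{\left(a + 1\right)^{3}},$$
and the integrand here is exactly the target integrand, so $I = \frac{14}{\left(a + 1\right)^{3}}$.

Setting $a = 3$:
$$I = \frac{7}{32}.$$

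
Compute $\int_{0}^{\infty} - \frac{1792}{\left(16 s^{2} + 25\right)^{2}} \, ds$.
$- \frac{112 \pi}{125}$

Start from the standard arctangent integral
$$J(a) = \int_{0}^{\infty} - \frac{7}{a^{2} + s^{2}} \, ds = - \frac{7 \pi}{2 a}.$$

Differentiating under the integral sign with respect to $a$,
$$\frac{dJ}{da} = \int_{0}^{\infty} \frac{14 a}{\left(a^{2} + s^{2}\right)^{2}} \, ds = \frac{7 \pi}{2 a^{2}},$$
so $\int_{0}^{\infty} - \frac{7}{\left(a^{2} + s^{2}\right)^{2}} \, ds = - \frac{7 \pi}{4 a^{3}}$.

Setting $a = \frac{5}{4}$:
$$I = - \frac{112 \pi}{125}.$$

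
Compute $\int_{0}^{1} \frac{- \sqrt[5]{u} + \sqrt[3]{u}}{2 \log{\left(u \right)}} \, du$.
$- \log{\left(3 \right)} + \frac{\log{\left(10 \right)}}{2}$

Consider the one-parameter family: let $I(a) = \int_{0}^{1} \frac{- \sqrt[5]{u} + u^{a}}{2 \log{\left(u \right)}} \, du$.

Since $\dfrac{\partial}{\partial a}\,u^{a} = u^{a} \ln u$, the $\ln u$ in the denominator cancels and
$$\frac{dI}{da} = \int_{0}^{1} \frac{1}{2} u^{a} \, du = \frac{1}{2} \left[\frac{u^{a+1}}{a+1}\right]_0^1 = \frac{1}{2 \left(a + 1\right)}.$$

Integrating with respect to $a$ gives $I(a) = \log{\left(\frac{\sqrt{30} \sqrt{a + 1}}{6} \right)} + C$.

At $a = \frac{1}{5}$ the integrand is identically $0$, so $I(\frac{1}{5}) = 0$. The closed form gives $0$, hence $C = 0$.

Setting $a = \frac{1}{3}$:
$$I = - \log{\left(3 \right)} + \frac{\log{\left(10 \right)}}{2}.$$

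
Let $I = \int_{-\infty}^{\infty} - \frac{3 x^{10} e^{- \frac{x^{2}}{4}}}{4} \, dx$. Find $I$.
$- 45360 \sqrt{\pi}$

Start from the elementary integral
$$J(a) = \int_{-\infty}^{\infty} - \frac{3 e^{- a x^{2}}}{4} \, dx = - \frac{3 \sqrt{\pi}}{4 \sqrt{a}}.$$

Differentiating under the integral sign brings down a factor of $(-x^2)$:
$$\frac{dJ}{da} = \int_{-\infty}^{\infty} \frac{3 x^{2} e^{- a x^{2}}}{4} \, dx = \frac{3 \sqrt{\pi}}{8 a^{\frac{3}{2}}}.$$

Repeating $5$ times in total — each differentiation brings down another $(-x^2)$ — gives
$$\frac{d^{5}J}{da^{5}} = \int_{-\infty}^{\infty} \frac{3 x^{10} e^{- a x^{2}}}{4} \, dx = \frac{2835 \sqrt{\pi}}{128 a^{\frac{11}{2}}},$$
and the integrand here is $(-1)^{5}$ times the target integrand, so $I = (-1)^{5}\,\frac{d^{5}J}{da^{5}} = - \frac{2835 \sqrt{\pi}}{128 a^{\frac{11}{2}}}$.

Setting $a = \frac{1}{4}$:
$$I = - 45360 \sqrt{\pi}.$$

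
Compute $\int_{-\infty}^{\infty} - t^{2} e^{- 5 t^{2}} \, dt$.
$- \frac{\sqrt{5} \sqrt{\pi}}{50}$

Start from the elementary integral
$$J(a) = \int_{-\infty}^{\infty} - e^{- a t^{2}} \, dt = - \frac{\sqrt{\pi}}{\sqrt{a}}.$$

Differentiating under the integral sign brings down a factor of $(-t^2)$:
$$\frac{dJ}{da} = \int_{-\infty}^{\infty} t^{2} e^{- a t^{2}} \, dt = \frac{\sqrt{\pi}}{2 a^{\frac{3}{2}}}.$$

The integral on the left is $-I$, so $I = - \frac{\sqrt{\pi}}{2 a^{\frac{3}{2}}}$.

Setting $a = 5$:
$$I = - \frac{\sqrt{5} \sqrt{\pi}}{50}.$$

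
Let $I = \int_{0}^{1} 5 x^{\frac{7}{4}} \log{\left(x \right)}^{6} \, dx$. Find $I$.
$\frac{58982400}{19487171}$

Start from the elementary integral
$$J(a) = \int_{0}^{1} 5 x^{a} \, dx = \frac{5}{a + 1}.$$

Differentiating under the integral sign brings down a factor of $\ln x$:
$$\frac{dJ}{da} = \int_{0}^{1} 5 x^{a} \log{\left(x \right)} \, dx = - \frac{5}{\left(a + 1\right)^{2}}.$$

Repeating $6$ times in total — each differentiation brings down another $\ln x$ — gives
$$\frac{d^{6}J}{da^{6}} = \int_{0}^{1} 5 x^{a} \log{\left(x \right)}^{6} \, dx = \frac{3600}{\left(a + 1\right)^{7}},$$
and the integrand here is exactly the target integrand, so $I = \frac{3600}{\left(a + 1\right)^{7}}$.

Setting $a = \frac{7}{4}$:
$$I = \frac{58982400}{19487171}.$$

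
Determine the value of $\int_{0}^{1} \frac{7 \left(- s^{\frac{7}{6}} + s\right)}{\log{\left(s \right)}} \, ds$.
$\log{\left(\frac{35831808}{62748517} \right)}$

Consider the one-parameter family: let $I(a) = \int_{0}^{1} \frac{7 \left(- s^{\frac{7}{6}} + s^{a}\right)}{\log{\left(s \right)}} \, ds$.

Since $\dfrac{\partial}{\partial a}\,s^{a} = s^{a} \ln s$, the $\ln s$ in the denominator cancels and
$$\frac{dI}{da} = \int_{0}^{1} 7 s^{a} \, ds = 7 \left[\frac{s^{a+1}}{a+1}\right]_0^1 = \frac{7}{a + 1}.$$

Integrating with respect to $a$ gives $I(a) = \log{\left(\frac{279936 \left(a + 1\right)^{7}}{62748517} \right)} + C$.

At $a = \frac{7}{6}$ the integrand is identically $0$, so $I(\frac{7}{6}) = 0$. The closed form gives $0$, hence $C = 0$.

Setting $a = 1$:
$$I = \log{\left(\frac{35831808}{62748517} \right)}.$$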